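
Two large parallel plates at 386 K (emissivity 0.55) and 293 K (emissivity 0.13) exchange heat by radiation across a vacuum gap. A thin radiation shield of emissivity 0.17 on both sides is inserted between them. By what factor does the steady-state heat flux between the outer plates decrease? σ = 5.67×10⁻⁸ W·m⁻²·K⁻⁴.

factor ≈ 2.26

Without shield: q₀ = σΔ(T⁴)/(1/ε₁+1/ε₂−1) with denominator 8.510.
With shield the two gaps are in series; the resistances add: (1/ε₁+1/ε_s−1)+(1/ε_s+1/ε₂−1) = 6.701+12.57 = 19.28.
Heat-flux ratio q₀/q = 19.28/8.510.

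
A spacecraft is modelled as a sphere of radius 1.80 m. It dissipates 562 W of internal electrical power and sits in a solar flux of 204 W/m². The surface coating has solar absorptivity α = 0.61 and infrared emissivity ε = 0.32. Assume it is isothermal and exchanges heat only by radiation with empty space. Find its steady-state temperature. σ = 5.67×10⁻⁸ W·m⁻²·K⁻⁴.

T ≈ 223 K

At steady state, absorbed solar power + internal power = radiated power.
Absorbed: α·S·A_cross = 0.61·204·10.18 = 1267 W (cross-section πr²).
Total input = 1267 + 562 = 1829 W.
Radiated: εσ·A_surf·T⁴ with A_surf = 4πr² = 40.72 m².
T⁴ = 1829/(0.32·5.67×10⁻⁸·40.72) = 2.475×10⁹ K⁴.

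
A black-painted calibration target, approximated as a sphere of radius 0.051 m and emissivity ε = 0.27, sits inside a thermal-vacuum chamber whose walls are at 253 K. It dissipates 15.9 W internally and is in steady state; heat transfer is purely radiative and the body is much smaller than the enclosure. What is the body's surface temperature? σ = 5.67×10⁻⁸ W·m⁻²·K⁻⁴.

T ≈ 435 K

For a small grey body in a large enclosure, net radiated power = εσA(T⁴ − T_w⁴).
Steady state: P = εσA(T⁴ − T_w⁴) with A = 4πr² = 0.03269 m².
T⁴ = P/(εσA) + T_w⁴ = 15.9/(0.27·5.67×10⁻⁸·0.03269) + (253)⁴
    = 3.178×10¹⁰ + 4.097×10⁹ = 3.587×10¹⁰ K⁴.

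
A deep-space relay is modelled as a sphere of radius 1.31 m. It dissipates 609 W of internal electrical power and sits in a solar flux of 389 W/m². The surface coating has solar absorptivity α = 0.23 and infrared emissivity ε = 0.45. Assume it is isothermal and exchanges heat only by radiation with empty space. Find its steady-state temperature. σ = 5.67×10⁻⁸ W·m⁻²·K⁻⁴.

T ≈ 211 K

At steady state, absorbed solar power + internal power = radiated power.
Absorbed: α·S·A_cross = 0.23·389·5.391 = 482.4 W (cross-section πr²).
Total input = 482.4 + 609 = 1091 W.
Radiated: εσ·A_surf·T⁴ with A_surf = 4πr² = 21.57 m².
T⁴ = 1091/(0.45·5.67×10⁻⁸·21.57) = 1.983×10⁹ K⁴.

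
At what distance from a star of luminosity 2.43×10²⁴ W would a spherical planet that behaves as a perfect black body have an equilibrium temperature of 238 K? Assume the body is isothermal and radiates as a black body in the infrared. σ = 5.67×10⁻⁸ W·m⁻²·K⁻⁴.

d ≈ 1.63×10¹⁰ m

For an isothermal black-emitting sphere, (1−a)S·πr² = σ·4πr²·T⁴ ⇒ S = 4σT⁴/(1−a).
S = 4·5.67×10⁻⁸·(238)⁴/1.00 = 727.7 W/m².
Flux falls as S = L/(4πd²), so d = √(L/(4πS)) = √(2.43×10²⁴/(4π·727.7)).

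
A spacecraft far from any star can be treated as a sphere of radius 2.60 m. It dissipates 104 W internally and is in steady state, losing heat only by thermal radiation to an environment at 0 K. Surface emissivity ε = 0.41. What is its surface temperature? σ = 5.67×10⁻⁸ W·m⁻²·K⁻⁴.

Steady state: internal power = radiated power, P = εσA T⁴.
Radiating area A = 4πr² = 84.95 m².
T⁴ = P/(εσA) = 104/(0.41·5.67×10⁻⁸·84.95) = 5.266×10⁷ K⁴.
T = (5.266×10⁷)^(1/4).

T ≈ 85.2 K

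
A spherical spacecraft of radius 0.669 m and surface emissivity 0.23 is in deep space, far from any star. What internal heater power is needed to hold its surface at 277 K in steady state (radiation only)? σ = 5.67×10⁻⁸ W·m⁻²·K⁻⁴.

P = εσ·4πr²·T⁴.
4πr² = 5.624 m²; T⁴ = 5.887×10⁹ K⁴.
P = 0.23·5.67×10⁻⁸·5.624·5.887×10⁹.

P ≈ 432 W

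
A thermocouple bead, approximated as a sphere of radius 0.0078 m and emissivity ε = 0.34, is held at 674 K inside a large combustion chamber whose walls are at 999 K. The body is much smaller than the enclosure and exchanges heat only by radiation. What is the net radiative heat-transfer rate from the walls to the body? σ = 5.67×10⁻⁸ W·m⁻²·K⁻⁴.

For a small grey body in a large enclosure: P_net = εσA(T_body⁴ − T_wall⁴).
A = 4πr² = 7.645×10⁻⁴ m²; T_body⁴ − T_wall⁴ = 2.064×10¹¹ − 9.960×10¹¹ = -7.896×10¹¹ K⁴.
|P_net| = 0.34·5.67×10⁻⁸·7.645×10⁻⁴·7.896×10¹¹.

P_net ≈ 11.6 W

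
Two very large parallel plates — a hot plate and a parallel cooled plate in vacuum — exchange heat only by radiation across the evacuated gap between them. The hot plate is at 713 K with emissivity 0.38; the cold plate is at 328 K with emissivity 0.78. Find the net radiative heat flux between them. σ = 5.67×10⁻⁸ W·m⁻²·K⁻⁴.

For two infinite grey parallel plates, q = σ(T₁⁴ − T₂⁴)/(1/ε₁ + 1/ε₂ − 1).
T₁⁴ − T₂⁴ = 2.584×10¹¹ − 1.157×10¹⁰ = 2.469×10¹¹ K⁴.
1/ε₁ + 1/ε₂ − 1 = 2.632 + 1.282 − 1 = 2.914.
q = 5.67×10⁻⁸ × 2.469×10¹¹ / 2.914.

q ≈ 4800 W/m²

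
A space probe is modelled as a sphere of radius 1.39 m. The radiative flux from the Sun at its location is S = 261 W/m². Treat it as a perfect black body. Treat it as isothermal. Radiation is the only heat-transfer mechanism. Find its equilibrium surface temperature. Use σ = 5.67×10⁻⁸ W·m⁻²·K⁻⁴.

At equilibrium, absorbed power = emitted power.
Absorbing cross-section = πr² = 6.070 m²; emitting surface = 4πr² = 24.28 m² (ratio 4).
S·A_cross = εσ·A_surf·T⁴  ⇒  T⁴ = S/(4σ).
T⁴ = 1.00·261/(4·5.67×10⁻⁸) = 1.151×10⁹ K⁴.
T = (1.151×10⁹)^(1/4).

T ≈ 184 K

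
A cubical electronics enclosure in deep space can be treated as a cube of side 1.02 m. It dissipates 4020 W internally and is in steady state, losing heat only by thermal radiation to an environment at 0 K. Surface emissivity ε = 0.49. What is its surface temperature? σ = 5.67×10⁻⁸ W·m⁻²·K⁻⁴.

Steady state: internal power = radiated power, P = εσA T⁴.
Radiating area A = 6L² = 6.242 m².
T⁴ = P/(εσA) = 4020/(0.49·5.67×10⁻⁸·6.242) = 2.318×10¹⁰ K⁴.
T = (2.318×10¹⁰)^(1/4).

T ≈ 390 K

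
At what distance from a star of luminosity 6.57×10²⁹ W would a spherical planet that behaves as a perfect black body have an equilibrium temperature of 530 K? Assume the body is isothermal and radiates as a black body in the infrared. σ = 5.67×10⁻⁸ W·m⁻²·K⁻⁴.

For an isothermal black-emitting sphere, (1−a)S·πr² = σ·4πr²·T⁴ ⇒ S = 4σT⁴/(1−a).
S = 4·5.67×10⁻⁸·(530)⁴/1.00 = 17900 W/m².
Flux falls as S = L/(4πd²), so d = √(L/(4πS)) = √(6.57×10²⁹/(4π·17900)).

d ≈ 1.71×10¹² m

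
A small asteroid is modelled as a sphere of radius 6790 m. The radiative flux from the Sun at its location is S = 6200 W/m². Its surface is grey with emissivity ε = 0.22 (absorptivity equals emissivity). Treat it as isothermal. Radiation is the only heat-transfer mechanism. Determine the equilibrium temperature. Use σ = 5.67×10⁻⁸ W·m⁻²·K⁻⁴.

At equilibrium, absorbed power = emitted power.
Absorbing cross-section = πr² = 1.448×10⁸ m²; emitting surface = 4πr² = 5.794×10⁸ m² (ratio 4).
εS·A_cross = εσ·A_surf·T⁴  ⇒  T⁴ = S/(4σ)   (ε cancels).
T⁴ = 6200/(4·5.67×10⁻⁸) = 2.734×10¹⁰ K⁴.
T = (2.734×10¹⁰)^(1/4).

T ≈ 407 K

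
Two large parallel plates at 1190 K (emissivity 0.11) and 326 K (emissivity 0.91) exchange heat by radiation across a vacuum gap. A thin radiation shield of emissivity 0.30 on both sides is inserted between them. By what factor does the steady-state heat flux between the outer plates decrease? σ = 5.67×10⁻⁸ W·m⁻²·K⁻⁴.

Without shield: q₀ = σΔ(T⁴)/(1/ε₁+1/ε₂−1) with denominator 9.190.
With shield the two gaps are in series; the resistances add: (1/ε₁+1/ε_s−1)+(1/ε_s+1/ε₂−1) = 11.42+3.432 = 14.86.
Heat-flux ratio q₀/q = 14.86/9.190.

factor ≈ 1.62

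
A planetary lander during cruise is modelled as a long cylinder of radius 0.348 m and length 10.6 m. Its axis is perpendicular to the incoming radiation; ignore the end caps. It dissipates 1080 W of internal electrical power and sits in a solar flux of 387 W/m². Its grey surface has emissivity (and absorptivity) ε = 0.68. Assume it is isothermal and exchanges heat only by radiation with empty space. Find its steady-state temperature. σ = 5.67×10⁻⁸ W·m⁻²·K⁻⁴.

At steady state, absorbed solar power + internal power = radiated power.
Absorbed: α·S·A_cross = 0.68·387·7.378 = 1941 W (cross-section 2rL).
Total input = 1941 + 1080 = 3021 W.
Radiated: εσ·A_surf·T⁴ with A_surf = 2πrL = 23.18 m².
T⁴ = 3021/(0.68·5.67×10⁻⁸·23.18) = 3.381×10⁹ K⁴.

T ≈ 241 K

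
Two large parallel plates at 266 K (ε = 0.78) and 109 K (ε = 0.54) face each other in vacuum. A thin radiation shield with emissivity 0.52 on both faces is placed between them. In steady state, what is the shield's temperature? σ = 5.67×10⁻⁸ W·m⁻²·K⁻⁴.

T_s ≈ 231 K

In steady state the net flux on the hot side equals that on the cold side.
σ(T₁⁴−T_s⁴)/D₁ = σ(T_s⁴−T₂⁴)/D₂, with D₁ = 1/ε₁+1/ε_s−1 = 2.205, D₂ = 1/ε_s+1/ε₂−1 = 2.775.
Solve for T_s⁴: T_s⁴ = (D₂·T₁⁴ + D₁·T₂⁴)/(D₁+D₂) = 2.852×10⁹ K⁴.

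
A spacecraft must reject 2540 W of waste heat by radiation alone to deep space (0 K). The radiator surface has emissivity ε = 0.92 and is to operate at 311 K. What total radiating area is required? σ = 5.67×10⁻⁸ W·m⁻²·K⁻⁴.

P = εσA T⁴ ⇒ A = P/(εσT⁴).
T⁴ = 9.355×10⁹ K⁴.
A = 2540/(0.92 × 5.67×10⁻⁸ × 9.355×10⁹).

A ≈ 5.21 m²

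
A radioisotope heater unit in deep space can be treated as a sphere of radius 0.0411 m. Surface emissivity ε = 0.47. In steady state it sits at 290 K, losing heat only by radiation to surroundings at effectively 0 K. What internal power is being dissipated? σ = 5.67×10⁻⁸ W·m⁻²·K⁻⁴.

Steady state: P = εσA T⁴.
A = 4πr² = 0.02123 m²; T⁴ = (290)⁴ = 7.073×10⁹ K⁴.
P = 0.47 × 5.67×10⁻⁸ × 0.02123 × 7.073×10⁹.

P ≈ 4.00 W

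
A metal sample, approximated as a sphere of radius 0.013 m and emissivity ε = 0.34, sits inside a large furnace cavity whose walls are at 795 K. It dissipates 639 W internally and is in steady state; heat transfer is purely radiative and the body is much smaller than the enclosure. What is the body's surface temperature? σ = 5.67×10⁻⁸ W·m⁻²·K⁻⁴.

T ≈ 2000 K

For a small grey body in a large enclosure, net radiated power = εσA(T⁴ − T_w⁴).
Steady state: P = εσA(T⁴ − T_w⁴) with A = 4πr² = 0.002124 m².
T⁴ = P/(εσA) + T_w⁴ = 639/(0.34·5.67×10⁻⁸·0.002124) + (795)⁴
    = 1.561×10¹³ + 3.995×10¹¹ = 1.601×10¹³ K⁴.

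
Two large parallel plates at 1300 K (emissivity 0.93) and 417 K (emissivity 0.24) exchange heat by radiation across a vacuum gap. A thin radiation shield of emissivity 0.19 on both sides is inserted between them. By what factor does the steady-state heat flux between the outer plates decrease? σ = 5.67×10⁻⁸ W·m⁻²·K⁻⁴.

factor ≈ 3.25

Without shield: q₀ = σΔ(T⁴)/(1/ε₁+1/ε₂−1) with denominator 4.242.
With shield the two gaps are in series; the resistances add: (1/ε₁+1/ε_s−1)+(1/ε_s+1/ε₂−1) = 5.338+8.430 = 13.77.
Heat-flux ratio q₀/q = 13.77/4.242.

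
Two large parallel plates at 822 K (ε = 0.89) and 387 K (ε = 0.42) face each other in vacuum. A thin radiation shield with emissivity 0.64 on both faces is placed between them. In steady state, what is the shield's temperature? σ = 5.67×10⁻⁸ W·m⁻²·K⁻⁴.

T_s ≈ 739 K

In steady state the net flux on the hot side equals that on the cold side.
σ(T₁⁴−T_s⁴)/D₁ = σ(T_s⁴−T₂⁴)/D₂, with D₁ = 1/ε₁+1/ε_s−1 = 1.686, D₂ = 1/ε_s+1/ε₂−1 = 2.943.
Solve for T_s⁴: T_s⁴ = (D₂·T₁⁴ + D₁·T₂⁴)/(D₁+D₂) = 2.984×10¹¹ K⁴.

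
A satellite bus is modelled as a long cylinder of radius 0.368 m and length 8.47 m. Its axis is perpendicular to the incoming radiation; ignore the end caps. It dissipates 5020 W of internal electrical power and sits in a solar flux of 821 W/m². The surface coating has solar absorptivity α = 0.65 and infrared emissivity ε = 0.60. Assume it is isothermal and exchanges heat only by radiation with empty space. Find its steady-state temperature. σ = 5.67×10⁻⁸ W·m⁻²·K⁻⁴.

At steady state, absorbed solar power + internal power = radiated power.
Absorbed: α·S·A_cross = 0.65·821·6.234 = 3327 W (cross-section 2rL).
Total input = 3327 + 5020 = 8347 W.
Radiated: εσ·A_surf·T⁴ with A_surf = 2πrL = 19.58 m².
T⁴ = 8347/(0.60·5.67×10⁻⁸·19.58) = 1.253×10¹⁰ K⁴.

T ≈ 335 K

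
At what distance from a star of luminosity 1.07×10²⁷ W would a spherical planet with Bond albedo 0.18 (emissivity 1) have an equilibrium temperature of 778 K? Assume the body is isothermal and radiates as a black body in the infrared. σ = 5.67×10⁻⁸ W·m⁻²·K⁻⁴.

d ≈ 2.90×10¹⁰ m

For an isothermal black-emitting sphere, (1−a)S·πr² = σ·4πr²·T⁴ ⇒ S = 4σT⁴/(1−a).
S = 4·5.67×10⁻⁸·(778)⁴/0.820 = 1.013×10⁵ W/m².
Flux falls as S = L/(4πd²), so d = √(L/(4πS)) = √(1.07×10²⁷/(4π·1.013×10⁵)).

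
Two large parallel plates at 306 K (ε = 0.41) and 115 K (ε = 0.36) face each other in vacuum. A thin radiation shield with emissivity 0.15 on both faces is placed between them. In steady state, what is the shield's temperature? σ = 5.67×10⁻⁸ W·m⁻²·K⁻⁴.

T_s ≈ 260 K

In steady state the net flux on the hot side equals that on the cold side.
σ(T₁⁴−T_s⁴)/D₁ = σ(T_s⁴−T₂⁴)/D₂, with D₁ = 1/ε₁+1/ε_s−1 = 8.106, D₂ = 1/ε_s+1/ε₂−1 = 8.444.
Solve for T_s⁴: T_s⁴ = (D₂·T₁⁴ + D₁·T₂⁴)/(D₁+D₂) = 4.559×10⁹ K⁴.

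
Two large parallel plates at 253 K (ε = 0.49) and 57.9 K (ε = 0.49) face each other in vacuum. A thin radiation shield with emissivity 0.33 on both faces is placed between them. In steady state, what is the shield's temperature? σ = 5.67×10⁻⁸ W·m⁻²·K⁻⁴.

In steady state the net flux on the hot side equals that on the cold side.
σ(T₁⁴−T_s⁴)/D₁ = σ(T_s⁴−T₂⁴)/D₂, with D₁ = 1/ε₁+1/ε_s−1 = 4.071, D₂ = 1/ε_s+1/ε₂−1 = 4.071.
Solve for T_s⁴: T_s⁴ = (D₂·T₁⁴ + D₁·T₂⁴)/(D₁+D₂) = 2.054×10⁹ K⁴.

T_s ≈ 213 K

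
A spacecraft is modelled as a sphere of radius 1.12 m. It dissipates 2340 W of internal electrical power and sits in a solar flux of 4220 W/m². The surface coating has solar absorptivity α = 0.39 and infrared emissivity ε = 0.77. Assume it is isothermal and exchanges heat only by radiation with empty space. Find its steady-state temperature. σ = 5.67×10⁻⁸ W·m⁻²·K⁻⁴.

At steady state, absorbed solar power + internal power = radiated power.
Absorbed: α·S·A_cross = 0.39·4220·3.941 = 6486 W (cross-section πr²).
Total input = 6486 + 2340 = 8826 W.
Radiated: εσ·A_surf·T⁴ with A_surf = 4πr² = 15.76 m².
T⁴ = 8826/(0.77·5.67×10⁻⁸·15.76) = 1.282×10¹⁰ K⁴.

T ≈ 337 K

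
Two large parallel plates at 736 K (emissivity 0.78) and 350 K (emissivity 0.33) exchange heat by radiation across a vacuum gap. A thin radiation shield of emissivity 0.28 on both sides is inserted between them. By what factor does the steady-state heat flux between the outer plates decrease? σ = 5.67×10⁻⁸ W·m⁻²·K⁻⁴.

Without shield: q₀ = σΔ(T⁴)/(1/ε₁+1/ε₂−1) with denominator 3.312.
With shield the two gaps are in series; the resistances add: (1/ε₁+1/ε_s−1)+(1/ε_s+1/ε₂−1) = 3.853+5.602 = 9.455.
Heat-flux ratio q₀/q = 9.455/3.312.

factor ≈ 2.85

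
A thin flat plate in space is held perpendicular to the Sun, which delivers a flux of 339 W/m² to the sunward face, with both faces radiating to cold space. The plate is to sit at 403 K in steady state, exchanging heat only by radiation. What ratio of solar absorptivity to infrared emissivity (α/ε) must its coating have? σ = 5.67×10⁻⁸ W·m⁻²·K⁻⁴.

α/ε ≈ 8.82

Balance: αS·A = εσ·2A·T⁴ ⇒ α/ε = 2σT⁴/S.
α/ε = 2·5.67×10⁻⁸·(403)⁴/339 = 2·5.67×10⁻⁸·2.638×10¹⁰/339.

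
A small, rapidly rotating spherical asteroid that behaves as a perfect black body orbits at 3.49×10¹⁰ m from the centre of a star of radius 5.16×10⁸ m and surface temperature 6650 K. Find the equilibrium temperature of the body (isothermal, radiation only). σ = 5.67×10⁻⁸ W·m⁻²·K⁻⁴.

T ≈ 572 K

The star's surface emits σT_*⁴; at distance d the flux is S = σT_*⁴(R_*/d)².
S = 5.67×10⁻⁸·(6650)⁴·(5.16×10⁸/3.49×10¹⁰)² = 24240 W/m².
For an isothermal sphere T⁴ = (1−a)S/(4σ) = 1.069×10¹¹ K⁴.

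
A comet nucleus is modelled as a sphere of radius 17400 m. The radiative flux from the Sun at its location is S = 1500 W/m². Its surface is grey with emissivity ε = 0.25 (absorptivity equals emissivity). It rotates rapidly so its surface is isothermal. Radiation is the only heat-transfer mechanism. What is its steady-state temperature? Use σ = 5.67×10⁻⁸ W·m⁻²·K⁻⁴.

At equilibrium, absorbed power = emitted power.
Absorbing cross-section = πr² = 9.511×10⁸ m²; emitting surface = 4πr² = 3.805×10⁹ m² (ratio 4).
εS·A_cross = εσ·A_surf·T⁴  ⇒  T⁴ = S/(4σ)   (ε cancels).
T⁴ = 1500/(4·5.67×10⁻⁸) = 6.614×10⁹ K⁴.
T = (6.614×10⁹)^(1/4).

T ≈ 285 K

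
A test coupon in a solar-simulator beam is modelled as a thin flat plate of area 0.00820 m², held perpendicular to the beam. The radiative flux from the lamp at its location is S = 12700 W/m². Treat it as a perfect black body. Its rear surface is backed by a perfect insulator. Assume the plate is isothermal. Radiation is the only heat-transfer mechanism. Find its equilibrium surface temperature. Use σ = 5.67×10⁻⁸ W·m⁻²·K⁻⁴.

At equilibrium, absorbed power = emitted power.
Absorbing cross-section = A = 0.008200 m²; emitting surface = A = 0.008200 m² (ratio 1).
S·A_cross = εσ·A_surf·T⁴  ⇒  T⁴ = S/(1σ).
T⁴ = 1.00·12700/(1·5.67×10⁻⁸) = 2.240×10¹¹ K⁴.
T = (2.240×10¹¹)^(1/4).

T ≈ 688 K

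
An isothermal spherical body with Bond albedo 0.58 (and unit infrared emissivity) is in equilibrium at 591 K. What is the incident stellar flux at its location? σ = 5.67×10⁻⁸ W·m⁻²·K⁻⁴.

S ≈ 65900 W/m²

(1−a)S·πr² = σ·4πr²·T⁴ ⇒ S = 4σT⁴/(1−a).
S = 4·5.67×10⁻⁸·1.220×10¹¹/0.420.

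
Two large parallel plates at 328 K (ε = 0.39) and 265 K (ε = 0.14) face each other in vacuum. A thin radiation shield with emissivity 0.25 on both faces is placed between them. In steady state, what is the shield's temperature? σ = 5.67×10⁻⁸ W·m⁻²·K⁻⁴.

T_s ≈ 310 K

In steady state the net flux on the hot side equals that on the cold side.
σ(T₁⁴−T_s⁴)/D₁ = σ(T_s⁴−T₂⁴)/D₂, with D₁ = 1/ε₁+1/ε_s−1 = 5.564, D₂ = 1/ε_s+1/ε₂−1 = 10.14.
Solve for T_s⁴: T_s⁴ = (D₂·T₁⁴ + D₁·T₂⁴)/(D₁+D₂) = 9.221×10⁹ K⁴.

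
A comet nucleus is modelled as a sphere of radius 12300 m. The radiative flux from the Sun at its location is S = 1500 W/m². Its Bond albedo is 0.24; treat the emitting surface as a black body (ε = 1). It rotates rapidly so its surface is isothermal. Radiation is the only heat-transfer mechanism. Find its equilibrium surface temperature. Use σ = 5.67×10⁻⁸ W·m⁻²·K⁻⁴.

At equilibrium, absorbed power = emitted power.
Absorbing cross-section = πr² = 4.753×10⁸ m²; emitting surface = 4πr² = 1.901×10⁹ m² (ratio 4).
(1−a)S·A_cross = εσ·A_surf·T⁴  ⇒  T⁴ = (1−a)S/(4σ).
T⁴ = 0.760·1500/(4·5.67×10⁻⁸) = 5.026×10⁹ K⁴.
T = (5.026×10⁹)^(1/4).

T ≈ 266 K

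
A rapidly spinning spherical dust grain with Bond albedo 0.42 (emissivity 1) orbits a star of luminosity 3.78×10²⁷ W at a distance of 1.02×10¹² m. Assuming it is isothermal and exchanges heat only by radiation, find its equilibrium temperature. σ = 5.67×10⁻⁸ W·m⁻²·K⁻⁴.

T ≈ 165 K

First find the stellar flux at distance d: S = L/(4πd²) = 3.78×10²⁷/(4π·(1.02×10¹²)²) = 289.1 W/m².
For an isothermal sphere, absorbed (1−a)S·πr² = emitted σ·4πr²·T⁴, so T⁴ = (1−a)S/(4σ).
T⁴ = 0.580·289.1/(4·5.67×10⁻⁸) = 7.394×10⁸ K⁴.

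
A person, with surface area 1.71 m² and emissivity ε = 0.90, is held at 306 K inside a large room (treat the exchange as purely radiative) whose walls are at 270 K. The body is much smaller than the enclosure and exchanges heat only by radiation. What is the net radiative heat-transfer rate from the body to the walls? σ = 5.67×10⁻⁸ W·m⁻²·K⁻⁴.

For a small grey body in a large enclosure: P_net = εσA(T_body⁴ − T_wall⁴).
A = 1.71 m²; T_body⁴ − T_wall⁴ = 8.768×10⁹ − 5.314×10⁹ = 3.453×10⁹ K⁴.
|P_net| = 0.90·5.67×10⁻⁸·1.710·3.453×10⁹.

P_net ≈ 301 W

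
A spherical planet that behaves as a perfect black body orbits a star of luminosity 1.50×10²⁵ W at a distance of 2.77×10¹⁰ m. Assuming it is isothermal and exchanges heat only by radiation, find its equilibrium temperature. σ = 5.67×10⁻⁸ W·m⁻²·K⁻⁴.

First find the stellar flux at distance d: S = L/(4πd²) = 1.50×10²⁵/(4π·(2.77×10¹⁰)²) = 1556 W/m².
For an isothermal sphere, absorbed (1−a)S·πr² = emitted σ·4πr²·T⁴, so T⁴ = (1−a)S/(4σ).
T⁴ = 1.00·1556/(4·5.67×10⁻⁸) = 6.859×10⁹ K⁴.

T ≈ 288 K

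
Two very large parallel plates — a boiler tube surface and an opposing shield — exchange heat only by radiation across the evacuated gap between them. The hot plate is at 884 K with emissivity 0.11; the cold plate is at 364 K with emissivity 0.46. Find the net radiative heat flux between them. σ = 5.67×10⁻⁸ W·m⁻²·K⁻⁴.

For two infinite grey parallel plates, q = σ(T₁⁴ − T₂⁴)/(1/ε₁ + 1/ε₂ − 1).
T₁⁴ − T₂⁴ = 6.107×10¹¹ − 1.756×10¹⁰ = 5.931×10¹¹ K⁴.
1/ε₁ + 1/ε₂ − 1 = 9.091 + 2.174 − 1 = 10.26.
q = 5.67×10⁻⁸ × 5.931×10¹¹ / 10.26.

q ≈ 3280 W/m²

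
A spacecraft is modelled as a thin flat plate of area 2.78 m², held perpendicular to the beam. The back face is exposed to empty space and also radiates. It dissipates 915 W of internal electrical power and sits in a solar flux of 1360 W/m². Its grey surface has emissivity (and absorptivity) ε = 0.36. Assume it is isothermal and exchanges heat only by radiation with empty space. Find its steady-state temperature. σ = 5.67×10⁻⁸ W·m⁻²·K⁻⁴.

T ≈ 376 K

At steady state, absorbed solar power + internal power = radiated power.
Absorbed: α·S·A_cross = 0.36·1360·2.780 = 1361 W (cross-section A).
Total input = 1361 + 915 = 2276 W.
Radiated: εσ·A_surf·T⁴ with A_surf = 2A = 5.560 m².
T⁴ = 2276/(0.36·5.67×10⁻⁸·5.560) = 2.006×10¹⁰ K⁴.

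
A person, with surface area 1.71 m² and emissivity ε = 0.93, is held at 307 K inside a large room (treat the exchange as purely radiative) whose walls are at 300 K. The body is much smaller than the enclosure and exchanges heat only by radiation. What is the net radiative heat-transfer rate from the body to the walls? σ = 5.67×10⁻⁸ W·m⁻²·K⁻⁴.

P_net ≈ 70.6 W

For a small grey body in a large enclosure: P_net = εσA(T_body⁴ − T_wall⁴).
A = 1.71 m²; T_body⁴ − T_wall⁴ = 8.883×10⁹ − 8.100×10⁹ = 7.829×10⁸ K⁴.
|P_net| = 0.93·5.67×10⁻⁸·1.710·7.829×10⁸.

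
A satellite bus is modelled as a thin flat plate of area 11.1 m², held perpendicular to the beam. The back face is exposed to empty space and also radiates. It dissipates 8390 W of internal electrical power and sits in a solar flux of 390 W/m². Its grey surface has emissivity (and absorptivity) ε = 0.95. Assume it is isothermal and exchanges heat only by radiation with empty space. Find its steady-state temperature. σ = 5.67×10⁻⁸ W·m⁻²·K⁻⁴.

At steady state, absorbed solar power + internal power = radiated power.
Absorbed: α·S·A_cross = 0.95·390·11.10 = 4113 W (cross-section A).
Total input = 4113 + 8390 = 12500 W.
Radiated: εσ·A_surf·T⁴ with A_surf = 2A = 22.20 m².
T⁴ = 12500/(0.95·5.67×10⁻⁸·22.20) = 1.046×10¹⁰ K⁴.

T ≈ 320 K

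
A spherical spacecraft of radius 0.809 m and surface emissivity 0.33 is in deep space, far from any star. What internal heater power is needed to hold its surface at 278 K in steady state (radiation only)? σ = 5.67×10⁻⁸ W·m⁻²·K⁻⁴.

P ≈ 919 W

P = εσ·4πr²·T⁴.
4πr² = 8.224 m²; T⁴ = 5.973×10⁹ K⁴.
P = 0.33·5.67×10⁻⁸·8.224·5.973×10⁹.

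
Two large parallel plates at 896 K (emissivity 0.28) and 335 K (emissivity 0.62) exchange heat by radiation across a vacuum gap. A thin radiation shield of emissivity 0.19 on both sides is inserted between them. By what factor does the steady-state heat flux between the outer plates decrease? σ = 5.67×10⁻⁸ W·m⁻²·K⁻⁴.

Without shield: q₀ = σΔ(T⁴)/(1/ε₁+1/ε₂−1) with denominator 4.184.
With shield the two gaps are in series; the resistances add: (1/ε₁+1/ε_s−1)+(1/ε_s+1/ε₂−1) = 7.835+5.876 = 13.71.
Heat-flux ratio q₀/q = 13.71/4.184.

factor ≈ 3.28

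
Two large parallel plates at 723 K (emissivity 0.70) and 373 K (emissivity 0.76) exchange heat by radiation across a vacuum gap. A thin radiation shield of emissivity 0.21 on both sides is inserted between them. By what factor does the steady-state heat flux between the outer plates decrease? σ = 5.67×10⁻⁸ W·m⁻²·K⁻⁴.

factor ≈ 5.89

Without shield: q₀ = σΔ(T⁴)/(1/ε₁+1/ε₂−1) with denominator 1.744.
With shield the two gaps are in series; the resistances add: (1/ε₁+1/ε_s−1)+(1/ε_s+1/ε₂−1) = 5.190+5.078 = 10.27.
Heat-flux ratio q₀/q = 10.27/1.744.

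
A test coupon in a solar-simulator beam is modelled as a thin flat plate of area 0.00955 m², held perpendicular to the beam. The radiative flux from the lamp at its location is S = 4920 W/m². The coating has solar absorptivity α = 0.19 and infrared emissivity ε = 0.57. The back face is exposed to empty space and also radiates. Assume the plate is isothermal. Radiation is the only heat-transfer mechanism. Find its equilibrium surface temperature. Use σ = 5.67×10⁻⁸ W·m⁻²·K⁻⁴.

T ≈ 347 K

At equilibrium, absorbed power = emitted power.
Absorbing cross-section = A = 0.009550 m²; emitting surface = 2A = 0.01910 m² (ratio 2).
αS·A_cross = εσ·A_surf·T⁴  ⇒  T⁴ = αS/(ε·2σ).
T⁴ = 0.190·4920/(0.57·2·5.67×10⁻⁸) = 1.446×10¹⁰ K⁴.
T = (1.446×10¹⁰)^(1/4).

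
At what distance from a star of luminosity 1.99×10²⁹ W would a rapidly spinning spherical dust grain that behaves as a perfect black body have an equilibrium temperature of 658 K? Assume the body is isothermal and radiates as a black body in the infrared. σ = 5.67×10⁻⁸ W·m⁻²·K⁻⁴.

d ≈ 6.10×10¹¹ m

For an isothermal black-emitting sphere, (1−a)S·πr² = σ·4πr²·T⁴ ⇒ S = 4σT⁴/(1−a).
S = 4·5.67×10⁻⁸·(658)⁴/1.00 = 42520 W/m².
Flux falls as S = L/(4πd²), so d = √(L/(4πS)) = √(1.99×10²⁹/(4π·42520)).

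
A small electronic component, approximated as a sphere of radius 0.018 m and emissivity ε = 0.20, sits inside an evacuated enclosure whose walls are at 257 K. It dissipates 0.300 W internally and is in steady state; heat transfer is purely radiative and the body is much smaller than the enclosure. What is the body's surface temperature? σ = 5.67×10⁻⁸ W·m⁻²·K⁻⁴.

For a small grey body in a large enclosure, net radiated power = εσA(T⁴ − T_w⁴).
Steady state: P = εσA(T⁴ − T_w⁴) with A = 4πr² = 0.004072 m².
T⁴ = P/(εσA) + T_w⁴ = 0.300/(0.20·5.67×10⁻⁸·0.004072) + (257)⁴
    = 6.498×10⁹ + 4.362×10⁹ = 1.086×10¹⁰ K⁴.

T ≈ 323 K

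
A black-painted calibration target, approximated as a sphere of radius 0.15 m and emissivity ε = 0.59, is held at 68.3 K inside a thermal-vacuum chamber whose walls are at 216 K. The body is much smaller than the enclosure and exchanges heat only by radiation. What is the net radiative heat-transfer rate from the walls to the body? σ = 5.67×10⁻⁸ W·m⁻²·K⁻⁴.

For a small grey body in a large enclosure: P_net = εσA(T_body⁴ − T_wall⁴).
A = 4πr² = 0.2827 m²; T_body⁴ − T_wall⁴ = 2.176×10⁷ − 2.177×10⁹ = -2.155×10⁹ K⁴.
|P_net| = 0.59·5.67×10⁻⁸·0.2827·2.155×10⁹.

P_net ≈ 20.4 W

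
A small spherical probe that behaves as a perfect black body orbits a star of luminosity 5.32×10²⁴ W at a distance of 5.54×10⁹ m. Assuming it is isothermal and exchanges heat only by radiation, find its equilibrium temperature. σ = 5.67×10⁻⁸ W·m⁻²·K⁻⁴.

T ≈ 497 K

First find the stellar flux at distance d: S = L/(4πd²) = 5.32×10²⁴/(4π·(5.54×10⁹)²) = 13790 W/m².
For an isothermal sphere, absorbed (1−a)S·πr² = emitted σ·4πr²·T⁴, so T⁴ = (1−a)S/(4σ).
T⁴ = 1.00·13790/(4·5.67×10⁻⁸) = 6.082×10¹⁰ K⁴.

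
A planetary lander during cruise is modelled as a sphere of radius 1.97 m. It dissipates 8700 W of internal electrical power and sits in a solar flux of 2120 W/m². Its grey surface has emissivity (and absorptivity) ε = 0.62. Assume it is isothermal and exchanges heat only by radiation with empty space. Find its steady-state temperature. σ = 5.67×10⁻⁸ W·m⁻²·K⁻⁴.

T ≈ 347 K

At steady state, absorbed solar power + internal power = radiated power.
Absorbed: α·S·A_cross = 0.62·2120·12.19 = 16030 W (cross-section πr²).
Total input = 16030 + 8700 = 24730 W.
Radiated: εσ·A_surf·T⁴ with A_surf = 4πr² = 48.77 m².
T⁴ = 24730/(0.62·5.67×10⁻⁸·48.77) = 1.442×10¹⁰ K⁴.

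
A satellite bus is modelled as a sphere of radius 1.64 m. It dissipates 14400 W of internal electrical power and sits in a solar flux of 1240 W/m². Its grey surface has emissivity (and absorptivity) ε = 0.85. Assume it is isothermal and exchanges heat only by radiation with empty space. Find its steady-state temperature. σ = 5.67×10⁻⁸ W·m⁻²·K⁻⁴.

At steady state, absorbed solar power + internal power = radiated power.
Absorbed: α·S·A_cross = 0.85·1240·8.450 = 8906 W (cross-section πr²).
Total input = 8906 + 14400 = 23310 W.
Radiated: εσ·A_surf·T⁴ with A_surf = 4πr² = 33.80 m².
T⁴ = 23310/(0.85·5.67×10⁻⁸·33.80) = 1.431×10¹⁰ K⁴.

T ≈ 346 K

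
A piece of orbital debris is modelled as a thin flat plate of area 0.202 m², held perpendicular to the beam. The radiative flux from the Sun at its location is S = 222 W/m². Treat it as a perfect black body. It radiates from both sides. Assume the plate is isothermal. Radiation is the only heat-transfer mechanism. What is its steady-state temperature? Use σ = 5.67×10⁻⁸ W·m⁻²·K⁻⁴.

T ≈ 210 K

At equilibrium, absorbed power = emitted power.
Absorbing cross-section = A = 0.2020 m²; emitting surface = 2A = 0.4040 m² (ratio 2).
S·A_cross = εσ·A_surf·T⁴  ⇒  T⁴ = S/(2σ).
T⁴ = 1.00·222/(2·5.67×10⁻⁸) = 1.958×10⁹ K⁴.
T = (1.958×10⁹)^(1/4).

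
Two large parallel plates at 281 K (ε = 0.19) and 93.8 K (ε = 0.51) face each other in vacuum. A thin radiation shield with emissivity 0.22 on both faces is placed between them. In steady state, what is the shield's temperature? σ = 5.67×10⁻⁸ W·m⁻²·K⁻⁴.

T_s ≈ 222 K

In steady state the net flux on the hot side equals that on the cold side.
σ(T₁⁴−T_s⁴)/D₁ = σ(T_s⁴−T₂⁴)/D₂, with D₁ = 1/ε₁+1/ε_s−1 = 8.809, D₂ = 1/ε_s+1/ε₂−1 = 5.506.
Solve for T_s⁴: T_s⁴ = (D₂·T₁⁴ + D₁·T₂⁴)/(D₁+D₂) = 2.446×10⁹ K⁴.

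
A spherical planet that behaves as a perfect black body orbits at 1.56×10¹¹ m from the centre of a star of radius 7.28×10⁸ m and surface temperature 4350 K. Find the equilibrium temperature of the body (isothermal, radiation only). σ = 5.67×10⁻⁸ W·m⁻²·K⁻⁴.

T ≈ 210 K

The star's surface emits σT_*⁴; at distance d the flux is S = σT_*⁴(R_*/d)².
S = 5.67×10⁻⁸·(4350)⁴·(7.28×10⁸/1.56×10¹¹)² = 442.1 W/m².
For an isothermal sphere T⁴ = (1−a)S/(4σ) = 1.949×10⁹ K⁴.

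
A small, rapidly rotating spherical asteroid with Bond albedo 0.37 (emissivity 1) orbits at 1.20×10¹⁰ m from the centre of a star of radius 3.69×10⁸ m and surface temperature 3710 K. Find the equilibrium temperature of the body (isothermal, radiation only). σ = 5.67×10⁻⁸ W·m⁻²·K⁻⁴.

T ≈ 410 K

The star's surface emits σT_*⁴; at distance d the flux is S = σT_*⁴(R_*/d)².
S = 5.67×10⁻⁸·(3710)⁴·(3.69×10⁸/1.20×10¹⁰)² = 10160 W/m².
For an isothermal sphere T⁴ = (1−a)S/(4σ) = 2.821×10¹⁰ K⁴.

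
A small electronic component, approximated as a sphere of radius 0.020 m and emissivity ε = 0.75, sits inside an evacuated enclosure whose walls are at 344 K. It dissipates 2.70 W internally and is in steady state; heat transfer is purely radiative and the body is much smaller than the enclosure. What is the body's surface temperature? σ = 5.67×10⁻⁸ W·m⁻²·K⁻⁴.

For a small grey body in a large enclosure, net radiated power = εσA(T⁴ − T_w⁴).
Steady state: P = εσA(T⁴ − T_w⁴) with A = 4πr² = 0.005027 m².
T⁴ = P/(εσA) + T_w⁴ = 2.70/(0.75·5.67×10⁻⁸·0.005027) + (344)⁴
    = 1.263×10¹⁰ + 1.400×10¹⁰ = 2.663×10¹⁰ K⁴.

T ≈ 404 K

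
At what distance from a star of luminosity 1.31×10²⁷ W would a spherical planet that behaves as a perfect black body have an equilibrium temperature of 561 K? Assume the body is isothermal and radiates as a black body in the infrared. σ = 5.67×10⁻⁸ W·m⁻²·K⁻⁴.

d ≈ 6.81×10¹⁰ m

For an isothermal black-emitting sphere, (1−a)S·πr² = σ·4πr²·T⁴ ⇒ S = 4σT⁴/(1−a).
S = 4·5.67×10⁻⁸·(561)⁴/1.00 = 22460 W/m².
Flux falls as S = L/(4πd²), so d = √(L/(4πS)) = √(1.31×10²⁷/(4π·22460)).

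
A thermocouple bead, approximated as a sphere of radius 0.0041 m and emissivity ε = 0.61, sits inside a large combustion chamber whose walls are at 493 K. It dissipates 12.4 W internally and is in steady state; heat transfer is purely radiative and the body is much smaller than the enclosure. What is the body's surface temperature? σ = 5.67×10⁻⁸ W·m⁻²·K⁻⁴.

For a small grey body in a large enclosure, net radiated power = εσA(T⁴ − T_w⁴).
Steady state: P = εσA(T⁴ − T_w⁴) with A = 4πr² = 2.112×10⁻⁴ m².
T⁴ = P/(εσA) + T_w⁴ = 12.4/(0.61·5.67×10⁻⁸·2.112×10⁻⁴) + (493)⁴
    = 1.697×10¹² + 5.907×10¹⁰ = 1.756×10¹² K⁴.

T ≈ 1150 K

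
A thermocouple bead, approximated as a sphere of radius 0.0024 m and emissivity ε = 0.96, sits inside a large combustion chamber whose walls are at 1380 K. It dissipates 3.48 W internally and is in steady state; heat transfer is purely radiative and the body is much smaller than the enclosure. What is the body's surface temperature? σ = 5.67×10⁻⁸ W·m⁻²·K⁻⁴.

For a small grey body in a large enclosure, net radiated power = εσA(T⁴ − T_w⁴).
Steady state: P = εσA(T⁴ − T_w⁴) with A = 4πr² = 7.238×10⁻⁵ m².
T⁴ = P/(εσA) + T_w⁴ = 3.48/(0.96·5.67×10⁻⁸·7.238×10⁻⁵) + (1380)⁴
    = 8.833×10¹¹ + 3.627×10¹² = 4.510×10¹² K⁴.

T ≈ 1460 K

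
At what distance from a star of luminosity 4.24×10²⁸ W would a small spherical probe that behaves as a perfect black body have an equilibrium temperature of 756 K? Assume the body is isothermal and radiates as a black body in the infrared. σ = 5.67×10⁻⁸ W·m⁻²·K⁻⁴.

For an isothermal black-emitting sphere, (1−a)S·πr² = σ·4πr²·T⁴ ⇒ S = 4σT⁴/(1−a).
S = 4·5.67×10⁻⁸·(756)⁴/1.00 = 74080 W/m².
Flux falls as S = L/(4πd²), so d = √(L/(4πS)) = √(4.24×10²⁸/(4π·74080)).

d ≈ 2.13×10¹¹ m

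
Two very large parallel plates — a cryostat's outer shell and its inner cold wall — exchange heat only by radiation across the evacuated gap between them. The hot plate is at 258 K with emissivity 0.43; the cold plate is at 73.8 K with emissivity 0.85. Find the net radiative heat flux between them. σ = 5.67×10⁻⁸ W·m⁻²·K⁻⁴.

q ≈ 99.7 W/m²

For two infinite grey parallel plates, q = σ(T₁⁴ − T₂⁴)/(1/ε₁ + 1/ε₂ − 1).
T₁⁴ − T₂⁴ = 4.431×10⁹ − 2.966×10⁷ = 4.401×10⁹ K⁴.
1/ε₁ + 1/ε₂ − 1 = 2.326 + 1.176 − 1 = 2.502.
q = 5.67×10⁻⁸ × 4.401×10⁹ / 2.502.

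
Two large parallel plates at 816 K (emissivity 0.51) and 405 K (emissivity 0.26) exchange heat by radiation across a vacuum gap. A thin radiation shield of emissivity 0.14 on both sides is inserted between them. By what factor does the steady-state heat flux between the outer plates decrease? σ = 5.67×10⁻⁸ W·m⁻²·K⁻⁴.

factor ≈ 3.76

Without shield: q₀ = σΔ(T⁴)/(1/ε₁+1/ε₂−1) with denominator 4.807.
With shield the two gaps are in series; the resistances add: (1/ε₁+1/ε_s−1)+(1/ε_s+1/ε₂−1) = 8.104+9.989 = 18.09.
Heat-flux ratio q₀/q = 18.09/4.807.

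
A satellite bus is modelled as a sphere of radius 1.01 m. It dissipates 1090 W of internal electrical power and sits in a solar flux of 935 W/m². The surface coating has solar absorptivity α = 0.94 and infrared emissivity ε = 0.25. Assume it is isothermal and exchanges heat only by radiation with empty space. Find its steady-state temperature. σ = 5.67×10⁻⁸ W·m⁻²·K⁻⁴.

At steady state, absorbed solar power + internal power = radiated power.
Absorbed: α·S·A_cross = 0.94·935·3.205 = 2817 W (cross-section πr²).
Total input = 2817 + 1090 = 3907 W.
Radiated: εσ·A_surf·T⁴ with A_surf = 4πr² = 12.82 m².
T⁴ = 3907/(0.25·5.67×10⁻⁸·12.82) = 2.150×10¹⁰ K⁴.

T ≈ 383 K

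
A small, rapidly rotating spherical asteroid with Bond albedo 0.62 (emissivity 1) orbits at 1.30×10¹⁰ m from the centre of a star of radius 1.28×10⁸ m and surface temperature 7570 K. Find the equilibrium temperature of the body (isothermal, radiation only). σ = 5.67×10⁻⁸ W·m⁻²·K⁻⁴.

The star's surface emits σT_*⁴; at distance d the flux is S = σT_*⁴(R_*/d)².
S = 5.67×10⁻⁸·(7570)⁴·(1.28×10⁸/1.30×10¹⁰)² = 18050 W/m².
For an isothermal sphere T⁴ = (1−a)S/(4σ) = 3.024×10¹⁰ K⁴.

T ≈ 417 K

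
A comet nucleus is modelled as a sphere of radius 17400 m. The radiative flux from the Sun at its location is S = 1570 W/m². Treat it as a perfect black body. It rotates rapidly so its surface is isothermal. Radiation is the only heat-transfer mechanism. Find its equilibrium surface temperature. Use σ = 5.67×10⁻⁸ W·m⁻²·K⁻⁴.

At equilibrium, absorbed power = emitted power.
Absorbing cross-section = πr² = 9.511×10⁸ m²; emitting surface = 4πr² = 3.805×10⁹ m² (ratio 4).
S·A_cross = εσ·A_surf·T⁴  ⇒  T⁴ = S/(4σ).
T⁴ = 1.00·1570/(4·5.67×10⁻⁸) = 6.922×10⁹ K⁴.
T = (6.922×10⁹)^(1/4).

T ≈ 288 K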